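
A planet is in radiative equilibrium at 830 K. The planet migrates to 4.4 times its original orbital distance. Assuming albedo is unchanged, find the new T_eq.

T_eq ∝ L^(1/4) · d^(−1/2).
T′ = 830 / 4.4^(1/2) = 396 K.

T_eq ≈ 396 K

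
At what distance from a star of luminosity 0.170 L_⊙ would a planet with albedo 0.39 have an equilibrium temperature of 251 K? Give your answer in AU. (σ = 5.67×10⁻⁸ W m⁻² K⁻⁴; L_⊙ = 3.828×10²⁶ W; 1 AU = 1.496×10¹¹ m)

d ≈ 0.396 AU

L = 0.170 × 3.828×10²⁶ = 6.51×10²⁵ W.
From T_eq⁴ = L(1−A)/(16πσd²): d = √[L(1−A)/(16πσT_eq⁴)].
d = √[6.51×10²⁵ × 0.61 / (16π × 5.67×10⁻⁸ × (251)⁴)] = 5.92×10¹⁰ m = 0.396 AU.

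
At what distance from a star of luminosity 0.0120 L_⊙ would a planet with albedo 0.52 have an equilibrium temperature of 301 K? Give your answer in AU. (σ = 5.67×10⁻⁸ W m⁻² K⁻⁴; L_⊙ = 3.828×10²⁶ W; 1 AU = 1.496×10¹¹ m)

L = 0.0120 × 3.828×10²⁶ = 4.59×10²⁴ W.
From T_eq⁴ = L(1−A)/(16πσd²): d = √[L(1−A)/(16πσT_eq⁴)].
d = √[4.59×10²⁴ × 0.48 / (16π × 5.67×10⁻⁸ × (301)⁴)] = 9.71×10⁹ m = 0.0649 AU.

d ≈ 0.0649 AU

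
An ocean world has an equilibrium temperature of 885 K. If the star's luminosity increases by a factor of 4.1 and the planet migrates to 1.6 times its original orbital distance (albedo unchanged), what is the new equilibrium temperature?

T_eq ∝ L^(1/4) · d^(−1/2).
T′ = 885 × 4.1^(1/4) / 1.6^(1/2) = 996 K.

T_eq ≈ 996 K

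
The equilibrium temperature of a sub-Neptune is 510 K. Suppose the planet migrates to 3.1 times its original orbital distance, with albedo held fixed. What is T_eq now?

T_eq ≈ 290 K

T_eq ∝ L^(1/4) · d^(−1/2).
T′ = 510 / 3.1^(1/2) = 290 K.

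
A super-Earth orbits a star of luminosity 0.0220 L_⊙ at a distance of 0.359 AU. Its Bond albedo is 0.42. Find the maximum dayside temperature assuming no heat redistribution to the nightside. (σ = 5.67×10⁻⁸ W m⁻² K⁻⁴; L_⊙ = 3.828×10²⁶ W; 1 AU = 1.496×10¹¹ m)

d = 0.359 AU = 5.37×10¹⁰ m.
L = 0.0220 × 3.828×10²⁶ = 8.42×10²⁴ W.
Flux: S = L/(4πd²) = 8.42×10²⁴/(4π×(5.37×10¹⁰)²) = 232 W m⁻².
With no redistribution each surface element balances locally: S(1−A) = σT⁴.
T = [232 × 0.58 / 5.67×10⁻⁸]^(1/4) = (2.38×10⁹)^(1/4) = 221 K.

T_ss ≈ 221 K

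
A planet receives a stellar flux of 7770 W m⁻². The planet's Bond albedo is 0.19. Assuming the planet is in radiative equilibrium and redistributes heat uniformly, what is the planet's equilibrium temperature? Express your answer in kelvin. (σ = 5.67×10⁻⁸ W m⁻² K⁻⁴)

T_eq ≈ 408 K

Energy balance: absorbed = emitted ⇒ πR²·S(1−A) = 4πR²·σT_eq⁴, so T_eq⁴ = S(1−A)/(4σ).
T_eq = [7770 × 0.81 / (4 × 5.67×10⁻⁸)]^(1/4) = (2.78×10¹⁰)^(1/4) = 408 K.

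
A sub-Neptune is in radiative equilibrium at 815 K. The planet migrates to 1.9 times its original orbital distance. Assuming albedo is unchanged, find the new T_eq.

T_eq ≈ 591 K

T_eq ∝ L^(1/4) · d^(−1/2).
T′ = 815 / 1.9^(1/2) = 591 K.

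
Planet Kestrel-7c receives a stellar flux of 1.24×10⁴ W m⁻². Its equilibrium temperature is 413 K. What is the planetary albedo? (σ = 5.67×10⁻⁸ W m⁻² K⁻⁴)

A ≈ 0.47

From T_eq⁴ = S(1−A)/(4σ): 1−A = 4σT_eq⁴/S.
1−A = 4 × 5.67×10⁻⁸ × (413)⁴ / 1.24×10⁴ = 0.532.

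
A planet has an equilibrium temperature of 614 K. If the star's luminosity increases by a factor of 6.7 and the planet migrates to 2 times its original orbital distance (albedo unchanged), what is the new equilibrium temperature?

T_eq ≈ 699 K

T_eq ∝ L^(1/4) · d^(−1/2).
T′ = 614 × 6.7^(1/4) / 2^(1/2) = 699 K.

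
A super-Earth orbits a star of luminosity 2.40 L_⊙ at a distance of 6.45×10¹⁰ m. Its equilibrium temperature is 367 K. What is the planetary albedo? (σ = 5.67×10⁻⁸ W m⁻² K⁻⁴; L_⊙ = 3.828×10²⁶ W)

A ≈ 0.77

L = 2.40 × 3.828×10²⁶ = 9.19×10²⁶ W.
Flux: S = L/(4πd²) = 9.19×10²⁶/(4π×(6.45×10¹⁰)²) = 1.76×10⁴ W m⁻².
From T_eq⁴ = S(1−A)/(4σ): 1−A = 4σT_eq⁴/S.
1−A = 4 × 5.67×10⁻⁸ × (367)⁴ / 1.76×10⁴ = 0.234.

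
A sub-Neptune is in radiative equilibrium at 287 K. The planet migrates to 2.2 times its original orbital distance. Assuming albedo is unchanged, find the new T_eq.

T_eq ∝ L^(1/4) · d^(−1/2).
T′ = 287 / 2.2^(1/2) = 193 K.

T_eq ≈ 193 K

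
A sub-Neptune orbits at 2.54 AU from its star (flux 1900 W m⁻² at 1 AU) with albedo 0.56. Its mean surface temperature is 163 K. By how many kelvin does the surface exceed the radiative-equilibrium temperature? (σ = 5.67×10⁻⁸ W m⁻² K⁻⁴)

S = 1900/2.54² = 294.5 W m⁻².
T_eq = [S(1−A)/(4σ)]^(1/4) = [294.5×0.44/(4×5.67×10⁻⁸)]^(1/4) = 154.6 K.
ΔT = T_surf − T_eq = 163 − 154.6.

ΔT ≈ 8.4 K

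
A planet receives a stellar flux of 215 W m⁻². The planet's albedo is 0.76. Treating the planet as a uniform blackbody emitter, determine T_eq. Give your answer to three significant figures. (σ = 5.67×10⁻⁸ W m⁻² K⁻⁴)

Energy balance: absorbed = emitted ⇒ πR²·S(1−A) = 4πR²·σT_eq⁴, so T_eq⁴ = S(1−A)/(4σ).
T_eq = [215 × 0.24 / (4 × 5.67×10⁻⁸)]^(1/4) = (2.28×10⁸)^(1/4) = 123 K.

T_eq ≈ 123 K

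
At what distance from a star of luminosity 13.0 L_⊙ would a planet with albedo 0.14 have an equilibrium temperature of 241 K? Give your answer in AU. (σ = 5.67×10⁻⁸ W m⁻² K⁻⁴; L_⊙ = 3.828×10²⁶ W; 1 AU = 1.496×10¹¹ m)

L = 13.0 × 3.828×10²⁶ = 4.98×10²⁷ W.
From T_eq⁴ = L(1−A)/(16πσd²): d = √[L(1−A)/(16πσT_eq⁴)].
d = √[4.98×10²⁷ × 0.86 / (16π × 5.67×10⁻⁸ × (241)⁴)] = 6.67×10¹¹ m = 4.46 AU.

d ≈ 4.46 AU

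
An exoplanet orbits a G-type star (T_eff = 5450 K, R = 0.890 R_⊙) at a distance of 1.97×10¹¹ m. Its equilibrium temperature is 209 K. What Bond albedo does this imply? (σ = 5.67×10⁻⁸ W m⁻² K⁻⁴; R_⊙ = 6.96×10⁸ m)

R_⋆ = 0.890 × 6.96×10⁸ = 6.19×10⁸ m.
L = 4πR_⋆²σT_⋆⁴ = 4π(6.19×10⁸)² × 5.67×10⁻⁸ × (5450)⁴ = 2.41×10²⁶ W.
S = L/(4πd²) = 495 W m⁻².
From T_eq⁴ = S(1−A)/(4σ): 1−A = 4σT_eq⁴/S.
1−A = 4 × 5.67×10⁻⁸ × (209)⁴ / 495 = 0.875.

A ≈ 0.13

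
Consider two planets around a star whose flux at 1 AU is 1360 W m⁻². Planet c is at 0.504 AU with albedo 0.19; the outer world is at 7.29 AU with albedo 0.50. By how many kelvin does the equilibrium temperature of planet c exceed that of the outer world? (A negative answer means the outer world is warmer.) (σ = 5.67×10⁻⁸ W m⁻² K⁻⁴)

ΔT ≈ 285.2 K

T_eq = [S₀(1−A)/(4σd²)]^(1/4), so T ∝ (1−A)^(1/4) / √d.
T₁ = [1360×0.81/(4×5.67×10⁻⁸×0.504²)]^(1/4) = 371.86 K.
T₂ = [1360×0.50/(4×5.67×10⁻⁸×7.29²)]^(1/4) = 86.67 K.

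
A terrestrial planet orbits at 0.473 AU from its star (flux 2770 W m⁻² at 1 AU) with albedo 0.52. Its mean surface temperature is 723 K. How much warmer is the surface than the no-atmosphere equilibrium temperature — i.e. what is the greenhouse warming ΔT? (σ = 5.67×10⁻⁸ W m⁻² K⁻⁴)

ΔT ≈ 320.7 K

S = 2770/0.473² = 1.238×10⁴ W m⁻².
T_eq = [S(1−A)/(4σ)]^(1/4) = [1.238×10⁴×0.48/(4×5.67×10⁻⁸)]^(1/4) = 402.3 K.
ΔT = T_surf − T_eq = 723 − 402.3.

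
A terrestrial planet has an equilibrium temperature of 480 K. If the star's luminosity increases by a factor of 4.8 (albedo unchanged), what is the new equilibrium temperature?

T_eq ∝ L^(1/4) · d^(−1/2).
T′ = 480 × 4.8^(1/4) = 710 K.

T_eq ≈ 710 K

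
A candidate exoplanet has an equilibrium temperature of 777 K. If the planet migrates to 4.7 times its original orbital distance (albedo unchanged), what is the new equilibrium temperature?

T_eq ≈ 358 K

T_eq ∝ L^(1/4) · d^(−1/2).
T′ = 777 / 4.7^(1/2) = 358 K.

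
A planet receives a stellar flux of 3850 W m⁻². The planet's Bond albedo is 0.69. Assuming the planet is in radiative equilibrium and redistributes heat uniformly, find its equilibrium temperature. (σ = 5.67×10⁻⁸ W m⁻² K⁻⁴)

T_eq ≈ 269 K

Energy balance: absorbed = emitted ⇒ πR²·S(1−A) = 4πR²·σT_eq⁴, so T_eq⁴ = S(1−A)/(4σ).
T_eq = [3850 × 0.31 / (4 × 5.67×10⁻⁸)]^(1/4) = (5.26×10⁹)^(1/4) = 269 K.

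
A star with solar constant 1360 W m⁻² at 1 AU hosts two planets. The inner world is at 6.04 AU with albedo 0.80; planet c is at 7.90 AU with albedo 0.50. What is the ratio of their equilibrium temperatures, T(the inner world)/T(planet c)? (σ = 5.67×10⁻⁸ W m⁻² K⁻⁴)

T₁/T₂ ≈ 0.910

T_eq = [S₀(1−A)/(4σd²)]^(1/4), so T ∝ (1−A)^(1/4) / √d.
T₁ = [1360×0.20/(4×5.67×10⁻⁸×6.04²)]^(1/4) = 75.72 K.
T₂ = [1360×0.50/(4×5.67×10⁻⁸×7.90²)]^(1/4) = 83.25 K.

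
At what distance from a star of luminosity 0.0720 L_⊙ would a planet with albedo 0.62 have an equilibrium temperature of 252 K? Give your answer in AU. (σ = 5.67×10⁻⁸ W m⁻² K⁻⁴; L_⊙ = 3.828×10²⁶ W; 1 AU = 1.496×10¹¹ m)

L = 0.0720 × 3.828×10²⁶ = 2.76×10²⁵ W.
From T_eq⁴ = L(1−A)/(16πσd²): d = √[L(1−A)/(16πσT_eq⁴)].
d = √[2.76×10²⁵ × 0.38 / (16π × 5.67×10⁻⁸ × (252)⁴)] = 3.02×10¹⁰ m = 0.202 AU.

d ≈ 0.202 AU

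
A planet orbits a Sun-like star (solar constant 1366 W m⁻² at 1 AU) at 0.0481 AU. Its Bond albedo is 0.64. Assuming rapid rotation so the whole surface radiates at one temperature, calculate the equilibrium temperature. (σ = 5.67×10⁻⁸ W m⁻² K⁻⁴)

Flux at 0.0481 AU: S = 1366/0.0481² = 5.90×10⁵ W m⁻².
Energy balance: absorbed = emitted ⇒ πR²·S(1−A) = 4πR²·σT_eq⁴, so T_eq⁴ = S(1−A)/(4σ).
T_eq = [5.90×10⁵ × 0.36 / (4 × 5.67×10⁻⁸)]^(1/4) = (9.37×10¹¹)^(1/4) = 984 K.

T_eq ≈ 984 K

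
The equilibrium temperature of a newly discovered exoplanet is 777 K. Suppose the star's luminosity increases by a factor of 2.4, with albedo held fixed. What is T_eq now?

T_eq ≈ 967 K

T_eq ∝ L^(1/4) · d^(−1/2).
T′ = 777 × 2.4^(1/4) = 967 K.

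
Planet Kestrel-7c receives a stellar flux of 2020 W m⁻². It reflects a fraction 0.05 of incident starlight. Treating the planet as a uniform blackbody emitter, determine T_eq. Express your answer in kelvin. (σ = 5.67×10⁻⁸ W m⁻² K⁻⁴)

Energy balance: absorbed = emitted ⇒ πR²·S(1−A) = 4πR²·σT_eq⁴, so T_eq⁴ = S(1−A)/(4σ).
T_eq = [2020 × 0.95 / (4 × 5.67×10⁻⁸)]^(1/4) = (8.46×10⁹)^(1/4) = 303 K.

T_eq ≈ 303 K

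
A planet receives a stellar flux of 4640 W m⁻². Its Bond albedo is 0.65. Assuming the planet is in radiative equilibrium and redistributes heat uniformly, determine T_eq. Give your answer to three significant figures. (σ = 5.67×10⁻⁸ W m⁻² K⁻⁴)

T_eq ≈ 291 K

Energy balance: absorbed = emitted ⇒ πR²·S(1−A) = 4πR²·σT_eq⁴, so T_eq⁴ = S(1−A)/(4σ).
T_eq = [4640 × 0.35 / (4 × 5.67×10⁻⁸)]^(1/4) = (7.16×10⁹)^(1/4) = 291 K.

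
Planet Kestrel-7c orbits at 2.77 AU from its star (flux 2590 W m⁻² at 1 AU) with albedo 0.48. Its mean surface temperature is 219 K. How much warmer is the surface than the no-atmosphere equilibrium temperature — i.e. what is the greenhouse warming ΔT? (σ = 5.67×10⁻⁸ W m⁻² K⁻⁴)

S = 2590/2.77² = 337.6 W m⁻².
T_eq = [S(1−A)/(4σ)]^(1/4) = [337.6×0.52/(4×5.67×10⁻⁸)]^(1/4) = 166.8 K.
ΔT = T_surf − T_eq = 219 − 166.8.

ΔT ≈ 52.2 K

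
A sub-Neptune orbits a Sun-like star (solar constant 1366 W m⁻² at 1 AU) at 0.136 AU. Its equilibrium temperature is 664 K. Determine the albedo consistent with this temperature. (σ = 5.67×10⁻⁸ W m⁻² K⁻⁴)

A ≈ 0.40

Flux at 0.136 AU: S = 1366/0.136² = 7.39×10⁴ W m⁻².
From T_eq⁴ = S(1−A)/(4σ): 1−A = 4σT_eq⁴/S.
1−A = 4 × 5.67×10⁻⁸ × (664)⁴ / 7.39×10⁴ = 0.597.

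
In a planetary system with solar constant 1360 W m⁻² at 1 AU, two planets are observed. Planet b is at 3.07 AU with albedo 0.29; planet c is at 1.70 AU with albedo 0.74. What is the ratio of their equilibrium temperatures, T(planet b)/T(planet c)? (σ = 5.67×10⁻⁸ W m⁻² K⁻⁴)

T₁/T₂ ≈ 0.957

T_eq = [S₀(1−A)/(4σd²)]^(1/4), so T ∝ (1−A)^(1/4) / √d.
T₁ = [1360×0.71/(4×5.67×10⁻⁸×3.07²)]^(1/4) = 145.79 K.
T₂ = [1360×0.26/(4×5.67×10⁻⁸×1.70²)]^(1/4) = 152.40 K.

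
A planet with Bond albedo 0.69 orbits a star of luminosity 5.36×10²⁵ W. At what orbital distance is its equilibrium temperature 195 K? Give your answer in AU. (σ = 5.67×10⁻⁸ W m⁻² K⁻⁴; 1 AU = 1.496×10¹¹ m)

d ≈ 0.424 AU

From T_eq⁴ = L(1−A)/(16πσd²): d = √[L(1−A)/(16πσT_eq⁴)].
d = √[5.36×10²⁵ × 0.31 / (16π × 5.67×10⁻⁸ × (195)⁴)] = 6.35×10¹⁰ m = 0.424 AU.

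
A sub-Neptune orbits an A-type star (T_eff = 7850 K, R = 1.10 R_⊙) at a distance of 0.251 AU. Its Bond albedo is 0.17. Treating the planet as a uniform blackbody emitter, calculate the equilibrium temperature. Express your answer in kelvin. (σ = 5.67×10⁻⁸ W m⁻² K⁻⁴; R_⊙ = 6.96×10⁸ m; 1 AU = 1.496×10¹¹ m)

T_eq ≈ 757 K

R_⋆ = 1.10 × 6.96×10⁸ = 7.66×10⁸ m.
d = 0.251 AU = 3.75×10¹⁰ m.
L = 4πR_⋆²σT_⋆⁴ = 4π(7.66×10⁸)² × 5.67×10⁻⁸ × (7850)⁴ = 1.59×10²⁷ W.
S = L/(4πd²) = 8.95×10⁴ W m⁻².
Energy balance: absorbed = emitted ⇒ πR²·S(1−A) = 4πR²·σT_eq⁴, so T_eq⁴ = S(1−A)/(4σ).
T_eq = [8.95×10⁴ × 0.83 / (4 × 5.67×10⁻⁸)]^(1/4) = (3.28×10¹¹)^(1/4) = 757 K.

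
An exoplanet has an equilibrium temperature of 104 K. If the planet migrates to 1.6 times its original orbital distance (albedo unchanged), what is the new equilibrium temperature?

T_eq ∝ L^(1/4) · d^(−1/2).
T′ = 104 / 1.6^(1/2) = 82.2 K.

T_eq ≈ 82.2 K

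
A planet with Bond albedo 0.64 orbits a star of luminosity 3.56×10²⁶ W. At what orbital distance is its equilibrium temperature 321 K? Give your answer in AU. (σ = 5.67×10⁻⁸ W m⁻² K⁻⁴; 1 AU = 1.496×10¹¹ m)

From T_eq⁴ = L(1−A)/(16πσd²): d = √[L(1−A)/(16πσT_eq⁴)].
d = √[3.56×10²⁶ × 0.36 / (16π × 5.67×10⁻⁸ × (321)⁴)] = 6.51×10¹⁰ m = 0.435 AU.

d ≈ 0.435 AU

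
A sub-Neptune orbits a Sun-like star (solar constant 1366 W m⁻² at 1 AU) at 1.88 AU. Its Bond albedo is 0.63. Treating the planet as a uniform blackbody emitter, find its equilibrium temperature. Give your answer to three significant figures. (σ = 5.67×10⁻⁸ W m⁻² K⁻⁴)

Flux at 1.88 AU: S = 1366/1.88² = 386 W m⁻².
Energy balance: absorbed = emitted ⇒ πR²·S(1−A) = 4πR²·σT_eq⁴, so T_eq⁴ = S(1−A)/(4σ).
T_eq = [386 × 0.37 / (4 × 5.67×10⁻⁸)]^(1/4) = (6.31×10⁸)^(1/4) = 158 K.

T_eq ≈ 158 K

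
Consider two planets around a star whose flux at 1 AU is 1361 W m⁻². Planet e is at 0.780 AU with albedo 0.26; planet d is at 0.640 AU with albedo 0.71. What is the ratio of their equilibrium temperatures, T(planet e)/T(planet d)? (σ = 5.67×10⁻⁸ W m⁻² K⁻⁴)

T₁/T₂ ≈ 1.145

T_eq = [S₀(1−A)/(4σd²)]^(1/4), so T ∝ (1−A)^(1/4) / √d.
T₁ = [1361×0.74/(4×5.67×10⁻⁸×0.780²)]^(1/4) = 292.29 K.
T₂ = [1361×0.29/(4×5.67×10⁻⁸×0.640²)]^(1/4) = 255.31 K.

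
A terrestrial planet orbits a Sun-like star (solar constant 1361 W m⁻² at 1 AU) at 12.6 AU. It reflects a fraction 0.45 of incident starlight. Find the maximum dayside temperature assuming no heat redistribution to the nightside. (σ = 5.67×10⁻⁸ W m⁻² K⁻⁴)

T_ss ≈ 95.5 K

Flux at 12.6 AU: S = 1361/12.6² = 8.57 W m⁻².
With no redistribution each surface element balances locally: S(1−A) = σT⁴.
T = [8.57 × 0.55 / 5.67×10⁻⁸]^(1/4) = (8.32×10⁷)^(1/4) = 95.5 K.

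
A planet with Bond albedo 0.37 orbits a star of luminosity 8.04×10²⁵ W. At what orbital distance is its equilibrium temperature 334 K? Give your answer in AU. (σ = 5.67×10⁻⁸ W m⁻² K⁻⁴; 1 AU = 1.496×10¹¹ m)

From T_eq⁴ = L(1−A)/(16πσd²): d = √[L(1−A)/(16πσT_eq⁴)].
d = √[8.04×10²⁵ × 0.63 / (16π × 5.67×10⁻⁸ × (334)⁴)] = 3.78×10¹⁰ m = 0.253 AU.

d ≈ 0.253 AU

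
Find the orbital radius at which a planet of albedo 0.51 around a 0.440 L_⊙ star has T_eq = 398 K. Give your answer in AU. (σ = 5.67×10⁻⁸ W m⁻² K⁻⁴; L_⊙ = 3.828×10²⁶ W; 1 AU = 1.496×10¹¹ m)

L = 0.440 × 3.828×10²⁶ = 1.68×10²⁶ W.
From T_eq⁴ = L(1−A)/(16πσd²): d = √[L(1−A)/(16πσT_eq⁴)].
d = √[1.68×10²⁶ × 0.49 / (16π × 5.67×10⁻⁸ × (398)⁴)] = 3.40×10¹⁰ m = 0.227 AU.

d ≈ 0.227 AU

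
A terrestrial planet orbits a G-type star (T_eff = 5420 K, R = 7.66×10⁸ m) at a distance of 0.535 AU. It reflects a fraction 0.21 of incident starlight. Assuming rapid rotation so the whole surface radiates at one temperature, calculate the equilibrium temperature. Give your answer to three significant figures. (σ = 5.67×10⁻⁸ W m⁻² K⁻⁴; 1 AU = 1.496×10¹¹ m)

d = 0.535 AU = 8.00×10¹⁰ m.
L = 4πR_⋆²σT_⋆⁴ = 4π(7.66×10⁸)² × 5.67×10⁻⁸ × (5420)⁴ = 3.61×10²⁶ W.
S = L/(4πd²) = 4480 W m⁻².
Energy balance: absorbed = emitted ⇒ πR²·S(1−A) = 4πR²·σT_eq⁴, so T_eq⁴ = S(1−A)/(4σ).
T_eq = [4480 × 0.79 / (4 × 5.67×10⁻⁸)]^(1/4) = (1.56×10¹⁰)^(1/4) = 353 K.

T_eq ≈ 353 K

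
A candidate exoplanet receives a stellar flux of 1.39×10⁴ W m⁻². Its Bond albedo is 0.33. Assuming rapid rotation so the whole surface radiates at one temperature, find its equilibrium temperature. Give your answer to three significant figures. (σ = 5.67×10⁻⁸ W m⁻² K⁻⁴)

T_eq ≈ 450 K

Energy balance: absorbed = emitted ⇒ πR²·S(1−A) = 4πR²·σT_eq⁴, so T_eq⁴ = S(1−A)/(4σ).
T_eq = [1.39×10⁴ × 0.67 / (4 × 5.67×10⁻⁸)]^(1/4) = (4.11×10¹⁰)^(1/4) = 450 K.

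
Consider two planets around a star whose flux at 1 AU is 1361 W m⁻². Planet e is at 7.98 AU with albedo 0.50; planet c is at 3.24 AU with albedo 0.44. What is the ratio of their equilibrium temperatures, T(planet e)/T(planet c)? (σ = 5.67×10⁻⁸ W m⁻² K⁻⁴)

T₁/T₂ ≈ 0.619

T_eq = [S₀(1−A)/(4σd²)]^(1/4), so T ∝ (1−A)^(1/4) / √d.
T₁ = [1361×0.50/(4×5.67×10⁻⁸×7.98²)]^(1/4) = 82.85 K.
T₂ = [1361×0.56/(4×5.67×10⁻⁸×3.24²)]^(1/4) = 133.76 K.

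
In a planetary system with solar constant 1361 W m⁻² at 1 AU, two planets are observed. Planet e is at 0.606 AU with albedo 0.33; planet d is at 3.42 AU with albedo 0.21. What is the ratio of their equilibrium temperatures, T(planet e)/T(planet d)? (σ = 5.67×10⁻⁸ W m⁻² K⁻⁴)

T_eq = [S₀(1−A)/(4σd²)]^(1/4), so T ∝ (1−A)^(1/4) / √d.
T₁ = [1361×0.67/(4×5.67×10⁻⁸×0.606²)]^(1/4) = 323.47 K.
T₂ = [1361×0.79/(4×5.67×10⁻⁸×3.42²)]^(1/4) = 141.89 K.

T₁/T₂ ≈ 2.280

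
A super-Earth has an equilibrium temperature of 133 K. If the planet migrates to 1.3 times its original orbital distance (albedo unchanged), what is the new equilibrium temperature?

T_eq ≈ 117 K

T_eq ∝ L^(1/4) · d^(−1/2).
T′ = 133 / 1.3^(1/2) = 117 K.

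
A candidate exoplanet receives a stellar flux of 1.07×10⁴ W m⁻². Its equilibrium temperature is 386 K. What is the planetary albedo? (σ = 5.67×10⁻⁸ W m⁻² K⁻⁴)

From T_eq⁴ = S(1−A)/(4σ): 1−A = 4σT_eq⁴/S.
1−A = 4 × 5.67×10⁻⁸ × (386)⁴ / 1.07×10⁴ = 0.471.

A ≈ 0.53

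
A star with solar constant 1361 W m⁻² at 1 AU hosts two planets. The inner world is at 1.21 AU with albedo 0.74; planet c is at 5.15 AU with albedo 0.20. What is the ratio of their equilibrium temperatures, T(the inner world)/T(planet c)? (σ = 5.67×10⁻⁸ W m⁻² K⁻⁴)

T_eq = [S₀(1−A)/(4σd²)]^(1/4), so T ∝ (1−A)^(1/4) / √d.
T₁ = [1361×0.26/(4×5.67×10⁻⁸×1.21²)]^(1/4) = 180.68 K.
T₂ = [1361×0.80/(4×5.67×10⁻⁸×5.15²)]^(1/4) = 115.99 K.

T₁/T₂ ≈ 1.558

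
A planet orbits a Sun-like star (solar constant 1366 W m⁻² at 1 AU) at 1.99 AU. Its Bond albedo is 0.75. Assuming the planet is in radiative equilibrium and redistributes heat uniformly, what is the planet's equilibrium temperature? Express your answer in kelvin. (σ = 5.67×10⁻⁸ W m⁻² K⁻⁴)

Flux at 1.99 AU: S = 1366/1.99² = 345 W m⁻².
Energy balance: absorbed = emitted ⇒ πR²·S(1−A) = 4πR²·σT_eq⁴, so T_eq⁴ = S(1−A)/(4σ).
T_eq = [345 × 0.25 / (4 × 5.67×10⁻⁸)]^(1/4) = (3.80×10⁸)^(1/4) = 140 K.

T_eq ≈ 140 K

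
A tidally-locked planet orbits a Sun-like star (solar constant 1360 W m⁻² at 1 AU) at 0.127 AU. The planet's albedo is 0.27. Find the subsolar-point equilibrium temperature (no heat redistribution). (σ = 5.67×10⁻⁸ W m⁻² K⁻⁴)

T_ss ≈ 1020 K

Flux at 0.127 AU: S = 1360/0.127² = 8.43×10⁴ W m⁻².
At the subsolar point the surface absorbs S(1−A) and emits σT⁴ per unit area — no factor of 4, since only the local patch is in balance.
T = [8.43×10⁴ × 0.73 / 5.67×10⁻⁸]^(1/4) = (1.09×10¹²)^(1/4) = 1020 K.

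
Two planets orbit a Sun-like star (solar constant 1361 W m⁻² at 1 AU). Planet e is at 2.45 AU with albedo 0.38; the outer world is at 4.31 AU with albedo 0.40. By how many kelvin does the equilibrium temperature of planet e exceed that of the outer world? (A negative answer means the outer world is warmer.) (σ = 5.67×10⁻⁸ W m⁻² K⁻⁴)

ΔT ≈ 39.8 K

T_eq = [S₀(1−A)/(4σd²)]^(1/4), so T ∝ (1−A)^(1/4) / √d.
T₁ = [1361×0.62/(4×5.67×10⁻⁸×2.45²)]^(1/4) = 157.79 K.
T₂ = [1361×0.60/(4×5.67×10⁻⁸×4.31²)]^(1/4) = 117.99 K.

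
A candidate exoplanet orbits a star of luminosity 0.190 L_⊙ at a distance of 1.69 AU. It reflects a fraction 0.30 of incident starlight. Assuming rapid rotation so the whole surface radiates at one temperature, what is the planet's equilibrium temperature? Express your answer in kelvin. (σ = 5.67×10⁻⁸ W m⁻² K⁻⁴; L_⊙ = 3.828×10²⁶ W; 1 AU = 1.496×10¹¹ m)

T_eq ≈ 129 K

d = 1.69 AU = 2.53×10¹¹ m.
L = 0.190 × 3.828×10²⁶ = 7.27×10²⁵ W.
Flux: S = L/(4πd²) = 7.27×10²⁵/(4π×(2.53×10¹¹)²) = 90.5 W m⁻².
Energy balance: absorbed = emitted ⇒ πR²·S(1−A) = 4πR²·σT_eq⁴, so T_eq⁴ = S(1−A)/(4σ).
T_eq = [90.5 × 0.70 / (4 × 5.67×10⁻⁸)]^(1/4) = (2.79×10⁸)^(1/4) = 129 K.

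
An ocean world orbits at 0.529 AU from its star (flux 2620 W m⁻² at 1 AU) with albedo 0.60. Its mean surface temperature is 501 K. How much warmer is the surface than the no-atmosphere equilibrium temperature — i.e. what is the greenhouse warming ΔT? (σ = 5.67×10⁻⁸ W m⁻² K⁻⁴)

S = 2620/0.529² = 9362 W m⁻².
T_eq = [S(1−A)/(4σ)]^(1/4) = [9362×0.40/(4×5.67×10⁻⁸)]^(1/4) = 358.5 K.
ΔT = T_surf − T_eq = 501 − 358.5.

ΔT ≈ 142.5 K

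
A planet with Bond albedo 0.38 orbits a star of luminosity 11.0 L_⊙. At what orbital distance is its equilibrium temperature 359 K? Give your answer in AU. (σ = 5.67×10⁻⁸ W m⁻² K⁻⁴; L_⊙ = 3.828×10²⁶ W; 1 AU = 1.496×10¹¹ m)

L = 11.0 × 3.828×10²⁶ = 4.21×10²⁷ W.
From T_eq⁴ = L(1−A)/(16πσd²): d = √[L(1−A)/(16πσT_eq⁴)].
d = √[4.21×10²⁷ × 0.62 / (16π × 5.67×10⁻⁸ × (359)⁴)] = 2.35×10¹¹ m = 1.57 AU.

d ≈ 1.57 AU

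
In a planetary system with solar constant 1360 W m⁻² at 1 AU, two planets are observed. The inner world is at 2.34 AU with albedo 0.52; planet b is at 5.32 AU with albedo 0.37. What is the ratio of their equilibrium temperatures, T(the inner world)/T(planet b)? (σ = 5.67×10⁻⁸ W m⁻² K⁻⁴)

T₁/T₂ ≈ 1.409

T_eq = [S₀(1−A)/(4σd²)]^(1/4), so T ∝ (1−A)^(1/4) / √d.
T₁ = [1360×0.48/(4×5.67×10⁻⁸×2.34²)]^(1/4) = 151.42 K.
T₂ = [1360×0.63/(4×5.67×10⁻⁸×5.32²)]^(1/4) = 107.49 K.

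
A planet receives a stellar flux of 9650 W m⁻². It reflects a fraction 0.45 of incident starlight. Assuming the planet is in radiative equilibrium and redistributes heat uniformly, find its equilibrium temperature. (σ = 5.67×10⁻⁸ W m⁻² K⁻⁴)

Energy balance: absorbed = emitted ⇒ πR²·S(1−A) = 4πR²·σT_eq⁴, so T_eq⁴ = S(1−A)/(4σ).
T_eq = [9650 × 0.55 / (4 × 5.67×10⁻⁸)]^(1/4) = (2.34×10¹⁰)^(1/4) = 391 K.

T_eq ≈ 391 K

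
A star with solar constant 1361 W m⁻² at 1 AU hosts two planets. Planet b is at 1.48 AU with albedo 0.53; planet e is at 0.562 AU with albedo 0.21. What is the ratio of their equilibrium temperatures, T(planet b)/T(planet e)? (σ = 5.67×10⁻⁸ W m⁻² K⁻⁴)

T_eq = [S₀(1−A)/(4σd²)]^(1/4), so T ∝ (1−A)^(1/4) / √d.
T₁ = [1361×0.47/(4×5.67×10⁻⁸×1.48²)]^(1/4) = 189.43 K.
T₂ = [1361×0.79/(4×5.67×10⁻⁸×0.562²)]^(1/4) = 350.02 K.

T₁/T₂ ≈ 0.541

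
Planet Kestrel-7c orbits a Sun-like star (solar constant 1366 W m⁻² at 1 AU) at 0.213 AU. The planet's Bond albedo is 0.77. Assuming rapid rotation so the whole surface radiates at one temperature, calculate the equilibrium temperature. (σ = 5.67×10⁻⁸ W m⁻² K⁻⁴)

T_eq ≈ 418 K

Flux at 0.213 AU: S = 1366/0.213² = 3.01×10⁴ W m⁻².
Energy balance: absorbed = emitted ⇒ πR²·S(1−A) = 4πR²·σT_eq⁴, so T_eq⁴ = S(1−A)/(4σ).
T_eq = [3.01×10⁴ × 0.23 / (4 × 5.67×10⁻⁸)]^(1/4) = (3.05×10¹⁰)^(1/4) = 418 K.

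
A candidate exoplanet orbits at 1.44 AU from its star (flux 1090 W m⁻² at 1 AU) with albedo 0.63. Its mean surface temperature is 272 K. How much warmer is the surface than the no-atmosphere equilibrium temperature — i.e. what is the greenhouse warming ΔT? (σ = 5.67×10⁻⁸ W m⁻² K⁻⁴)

ΔT ≈ 100.9 K

S = 1090/1.44² = 525.7 W m⁻².
T_eq = [S(1−A)/(4σ)]^(1/4) = [525.7×0.37/(4×5.67×10⁻⁸)]^(1/4) = 171.1 K.
ΔT = T_surf − T_eq = 272 − 171.1.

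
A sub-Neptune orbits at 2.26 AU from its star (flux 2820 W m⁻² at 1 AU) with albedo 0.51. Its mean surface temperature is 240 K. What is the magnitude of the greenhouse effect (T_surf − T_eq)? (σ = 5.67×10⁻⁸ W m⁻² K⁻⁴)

S = 2820/2.26² = 552.1 W m⁻².
T_eq = [S(1−A)/(4σ)]^(1/4) = [552.1×0.49/(4×5.67×10⁻⁸)]^(1/4) = 185.8 K.
ΔT = T_surf − T_eq = 240 − 185.8.

ΔT ≈ 54.2 K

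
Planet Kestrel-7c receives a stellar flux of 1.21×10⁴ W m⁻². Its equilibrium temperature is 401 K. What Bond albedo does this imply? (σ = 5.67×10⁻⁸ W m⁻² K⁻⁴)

From T_eq⁴ = S(1−A)/(4σ): 1−A = 4σT_eq⁴/S.
1−A = 4 × 5.67×10⁻⁸ × (401)⁴ / 1.21×10⁴ = 0.485.

A ≈ 0.52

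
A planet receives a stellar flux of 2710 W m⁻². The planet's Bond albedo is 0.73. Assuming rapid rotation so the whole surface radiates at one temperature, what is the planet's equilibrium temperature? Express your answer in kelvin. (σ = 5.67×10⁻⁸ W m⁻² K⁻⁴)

Energy balance: absorbed = emitted ⇒ πR²·S(1−A) = 4πR²·σT_eq⁴, so T_eq⁴ = S(1−A)/(4σ).
T_eq = [2710 × 0.27 / (4 × 5.67×10⁻⁸)]^(1/4) = (3.23×10⁹)^(1/4) = 238 K.

T_eq ≈ 238 K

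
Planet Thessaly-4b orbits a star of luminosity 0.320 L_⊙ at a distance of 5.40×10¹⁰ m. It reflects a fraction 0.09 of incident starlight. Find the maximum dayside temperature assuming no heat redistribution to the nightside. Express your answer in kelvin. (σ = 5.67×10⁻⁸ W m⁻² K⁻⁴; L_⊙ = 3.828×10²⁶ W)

L = 0.320 × 3.828×10²⁶ = 1.22×10²⁶ W.
Flux: S = L/(4πd²) = 1.22×10²⁶/(4π×(5.40×10¹⁰)²) = 3340 W m⁻².
With no redistribution each surface element balances locally: S(1−A) = σT⁴.
T = [3340 × 0.91 / 5.67×10⁻⁸]^(1/4) = (5.37×10¹⁰)^(1/4) = 481 K.

T_ss ≈ 481 K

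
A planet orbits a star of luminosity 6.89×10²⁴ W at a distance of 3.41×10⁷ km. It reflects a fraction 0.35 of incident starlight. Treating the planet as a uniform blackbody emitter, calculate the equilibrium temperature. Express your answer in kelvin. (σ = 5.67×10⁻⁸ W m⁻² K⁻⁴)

d = 3.41×10⁷ km = 3.41×10¹⁰ m.
Flux: S = L/(4πd²) = 6.89×10²⁴/(4π×(3.41×10¹⁰)²) = 472 W m⁻².
Energy balance: absorbed = emitted ⇒ πR²·S(1−A) = 4πR²·σT_eq⁴, so T_eq⁴ = S(1−A)/(4σ).
T_eq = [472 × 0.65 / (4 × 5.67×10⁻⁸)]^(1/4) = (1.35×10⁹)^(1/4) = 192 K.

T_eq ≈ 192 K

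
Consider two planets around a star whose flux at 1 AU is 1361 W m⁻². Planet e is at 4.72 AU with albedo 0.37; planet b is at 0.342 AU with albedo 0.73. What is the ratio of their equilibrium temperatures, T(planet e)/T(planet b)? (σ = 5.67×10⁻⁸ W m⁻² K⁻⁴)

T_eq = [S₀(1−A)/(4σd²)]^(1/4), so T ∝ (1−A)^(1/4) / √d.
T₁ = [1361×0.63/(4×5.67×10⁻⁸×4.72²)]^(1/4) = 114.13 K.
T₂ = [1361×0.27/(4×5.67×10⁻⁸×0.342²)]^(1/4) = 343.07 K.

T₁/T₂ ≈ 0.333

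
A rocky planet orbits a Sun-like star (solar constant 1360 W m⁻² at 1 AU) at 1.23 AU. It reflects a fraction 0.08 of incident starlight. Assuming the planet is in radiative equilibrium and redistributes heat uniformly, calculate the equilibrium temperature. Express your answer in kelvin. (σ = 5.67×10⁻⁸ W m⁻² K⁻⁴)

T_eq ≈ 246 K

Flux at 1.23 AU: S = 1360/1.23² = 899 W m⁻².
Energy balance: absorbed = emitted ⇒ πR²·S(1−A) = 4πR²·σT_eq⁴, so T_eq⁴ = S(1−A)/(4σ).
T_eq = [899 × 0.92 / (4 × 5.67×10⁻⁸)]^(1/4) = (3.65×10⁹)^(1/4) = 246 K.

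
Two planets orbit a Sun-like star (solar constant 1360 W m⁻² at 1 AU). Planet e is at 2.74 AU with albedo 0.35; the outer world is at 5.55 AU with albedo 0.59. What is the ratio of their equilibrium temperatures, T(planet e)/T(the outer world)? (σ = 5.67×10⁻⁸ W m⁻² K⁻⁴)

T_eq = [S₀(1−A)/(4σd²)]^(1/4), so T ∝ (1−A)^(1/4) / √d.
T₁ = [1360×0.65/(4×5.67×10⁻⁸×2.74²)]^(1/4) = 150.95 K.
T₂ = [1360×0.41/(4×5.67×10⁻⁸×5.55²)]^(1/4) = 94.52 K.

T₁/T₂ ≈ 1.597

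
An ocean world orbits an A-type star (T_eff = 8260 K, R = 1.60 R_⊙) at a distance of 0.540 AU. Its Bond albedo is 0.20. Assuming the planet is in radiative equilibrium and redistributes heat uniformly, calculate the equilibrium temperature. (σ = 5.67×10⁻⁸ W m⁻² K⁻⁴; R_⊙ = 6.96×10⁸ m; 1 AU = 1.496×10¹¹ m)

T_eq ≈ 649 K

R_⋆ = 1.60 × 6.96×10⁸ = 1.11×10⁹ m.
d = 0.540 AU = 8.08×10¹⁰ m.
L = 4πR_⋆²σT_⋆⁴ = 4π(1.11×10⁹)² × 5.67×10⁻⁸ × (8260)⁴ = 4.11×10²⁷ W.
S = L/(4πd²) = 5.02×10⁴ W m⁻².
Energy balance: absorbed = emitted ⇒ πR²·S(1−A) = 4πR²·σT_eq⁴, so T_eq⁴ = S(1−A)/(4σ).
T_eq = [5.02×10⁴ × 0.80 / (4 × 5.67×10⁻⁸)]^(1/4) = (1.77×10¹¹)^(1/4) = 649 K.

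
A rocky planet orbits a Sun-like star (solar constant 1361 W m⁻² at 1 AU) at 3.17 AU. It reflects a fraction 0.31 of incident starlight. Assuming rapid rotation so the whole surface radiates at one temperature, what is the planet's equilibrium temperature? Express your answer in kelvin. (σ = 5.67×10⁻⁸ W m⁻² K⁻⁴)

Flux at 3.17 AU: S = 1361/3.17² = 135 W m⁻².
Energy balance: absorbed = emitted ⇒ πR²·S(1−A) = 4πR²·σT_eq⁴, so T_eq⁴ = S(1−A)/(4σ).
T_eq = [135 × 0.69 / (4 × 5.67×10⁻⁸)]^(1/4) = (4.12×10⁸)^(1/4) = 142 K.

T_eq ≈ 142 K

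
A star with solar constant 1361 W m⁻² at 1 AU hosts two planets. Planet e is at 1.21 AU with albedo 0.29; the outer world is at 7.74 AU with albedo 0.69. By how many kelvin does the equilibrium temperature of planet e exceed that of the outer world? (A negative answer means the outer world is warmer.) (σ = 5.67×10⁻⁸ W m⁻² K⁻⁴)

ΔT ≈ 157.6 K

T_eq = [S₀(1−A)/(4σd²)]^(1/4), so T ∝ (1−A)^(1/4) / √d.
T₁ = [1361×0.71/(4×5.67×10⁻⁸×1.21²)]^(1/4) = 232.26 K.
T₂ = [1361×0.31/(4×5.67×10⁻⁸×7.74²)]^(1/4) = 74.65 K.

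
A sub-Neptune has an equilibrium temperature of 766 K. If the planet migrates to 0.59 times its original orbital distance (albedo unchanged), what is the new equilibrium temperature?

T_eq ≈ 997 K

T_eq ∝ L^(1/4) · d^(−1/2).
T′ = 766 / 0.59^(1/2) = 997 K.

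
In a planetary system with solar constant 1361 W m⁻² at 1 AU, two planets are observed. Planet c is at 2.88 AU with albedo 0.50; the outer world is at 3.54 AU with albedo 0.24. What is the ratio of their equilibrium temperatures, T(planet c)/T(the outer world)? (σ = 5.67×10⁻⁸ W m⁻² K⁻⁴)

T_eq = [S₀(1−A)/(4σd²)]^(1/4), so T ∝ (1−A)^(1/4) / √d.
T₁ = [1361×0.50/(4×5.67×10⁻⁸×2.88²)]^(1/4) = 137.91 K.
T₂ = [1361×0.76/(4×5.67×10⁻⁸×3.54²)]^(1/4) = 138.12 K.

T₁/T₂ ≈ 0.998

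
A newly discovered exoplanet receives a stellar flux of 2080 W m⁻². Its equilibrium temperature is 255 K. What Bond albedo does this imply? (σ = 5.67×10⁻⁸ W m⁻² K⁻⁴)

From T_eq⁴ = S(1−A)/(4σ): 1−A = 4σT_eq⁴/S.
1−A = 4 × 5.67×10⁻⁸ × (255)⁴ / 2080 = 0.461.

A ≈ 0.54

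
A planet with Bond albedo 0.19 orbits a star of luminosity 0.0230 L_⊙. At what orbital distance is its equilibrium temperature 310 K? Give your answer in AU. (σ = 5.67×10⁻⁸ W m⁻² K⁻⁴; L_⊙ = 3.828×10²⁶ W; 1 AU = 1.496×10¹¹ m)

d ≈ 0.110 AU

L = 0.0230 × 3.828×10²⁶ = 8.80×10²⁴ W.
From T_eq⁴ = L(1−A)/(16πσd²): d = √[L(1−A)/(16πσT_eq⁴)].
d = √[8.80×10²⁴ × 0.81 / (16π × 5.67×10⁻⁸ × (310)⁴)] = 1.65×10¹⁰ m = 0.110 AU.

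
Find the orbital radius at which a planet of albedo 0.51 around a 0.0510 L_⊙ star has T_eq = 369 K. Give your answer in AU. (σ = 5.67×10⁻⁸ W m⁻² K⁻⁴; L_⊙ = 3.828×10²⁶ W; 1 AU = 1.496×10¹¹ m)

d ≈ 0.0899 AU

L = 0.0510 × 3.828×10²⁶ = 1.95×10²⁵ W.
From T_eq⁴ = L(1−A)/(16πσd²): d = √[L(1−A)/(16πσT_eq⁴)].
d = √[1.95×10²⁵ × 0.49 / (16π × 5.67×10⁻⁸ × (369)⁴)] = 1.35×10¹⁰ m = 0.0899 AU.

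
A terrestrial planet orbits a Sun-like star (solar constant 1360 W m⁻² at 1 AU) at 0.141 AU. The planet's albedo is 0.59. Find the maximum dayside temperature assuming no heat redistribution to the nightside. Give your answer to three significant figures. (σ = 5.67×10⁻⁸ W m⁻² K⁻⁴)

Flux at 0.141 AU: S = 1360/0.141² = 6.84×10⁴ W m⁻².
With no redistribution each surface element balances locally: S(1−A) = σT⁴.
T = [6.84×10⁴ × 0.41 / 5.67×10⁻⁸]^(1/4) = (4.95×10¹¹)^(1/4) = 839 K.

T_ss ≈ 839 K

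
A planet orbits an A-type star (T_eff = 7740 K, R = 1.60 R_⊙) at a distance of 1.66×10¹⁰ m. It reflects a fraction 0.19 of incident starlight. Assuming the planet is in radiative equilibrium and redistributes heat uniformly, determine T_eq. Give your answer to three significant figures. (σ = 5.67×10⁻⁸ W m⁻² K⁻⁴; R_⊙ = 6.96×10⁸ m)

T_eq ≈ 1340 K

R_⋆ = 1.60 × 6.96×10⁸ = 1.11×10⁹ m.
L = 4πR_⋆²σT_⋆⁴ = 4π(1.11×10⁹)² × 5.67×10⁻⁸ × (7740)⁴ = 3.17×10²⁷ W.
S = L/(4πd²) = 9.16×10⁵ W m⁻².
Energy balance: absorbed = emitted ⇒ πR²·S(1−A) = 4πR²·σT_eq⁴, so T_eq⁴ = S(1−A)/(4σ).
T_eq = [9.16×10⁵ × 0.81 / (4 × 5.67×10⁻⁸)]^(1/4) = (3.27×10¹²)^(1/4) = 1340 K.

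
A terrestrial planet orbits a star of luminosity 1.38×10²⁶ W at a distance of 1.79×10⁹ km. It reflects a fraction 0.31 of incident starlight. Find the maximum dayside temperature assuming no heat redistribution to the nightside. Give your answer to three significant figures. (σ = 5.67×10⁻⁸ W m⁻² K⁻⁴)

d = 1.79×10⁹ km = 1.79×10¹² m.
Flux: S = L/(4πd²) = 1.38×10²⁶/(4π×(1.79×10¹²)²) = 3.43 W m⁻².
With no redistribution each surface element balances locally: S(1−A) = σT⁴.
T = [3.43 × 0.69 / 5.67×10⁻⁸]^(1/4) = (4.17×10⁷)^(1/4) = 80.4 K.

T_ss ≈ 80.4 K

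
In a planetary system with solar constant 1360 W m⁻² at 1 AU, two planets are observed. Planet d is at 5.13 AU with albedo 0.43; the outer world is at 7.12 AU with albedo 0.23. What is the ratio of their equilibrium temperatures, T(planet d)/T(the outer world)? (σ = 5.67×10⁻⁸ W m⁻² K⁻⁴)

T_eq = [S₀(1−A)/(4σd²)]^(1/4), so T ∝ (1−A)^(1/4) / √d.
T₁ = [1360×0.57/(4×5.67×10⁻⁸×5.13²)]^(1/4) = 106.75 K.
T₂ = [1360×0.77/(4×5.67×10⁻⁸×7.12²)]^(1/4) = 97.69 K.

T₁/T₂ ≈ 1.093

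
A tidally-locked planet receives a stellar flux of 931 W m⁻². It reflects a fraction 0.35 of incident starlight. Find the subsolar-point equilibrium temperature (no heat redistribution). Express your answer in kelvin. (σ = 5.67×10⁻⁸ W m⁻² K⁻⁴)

At the subsolar point the surface absorbs S(1−A) and emits σT⁴ per unit area — no factor of 4, since only the local patch is in balance.
T = [931 × 0.65 / 5.67×10⁻⁸]^(1/4) = (1.07×10¹⁰)^(1/4) = 321 K.

T_ss ≈ 321 K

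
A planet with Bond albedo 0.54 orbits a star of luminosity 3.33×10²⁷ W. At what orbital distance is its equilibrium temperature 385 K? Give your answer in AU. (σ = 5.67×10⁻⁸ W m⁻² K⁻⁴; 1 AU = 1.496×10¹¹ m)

From T_eq⁴ = L(1−A)/(16πσd²): d = √[L(1−A)/(16πσT_eq⁴)].
d = √[3.33×10²⁷ × 0.46 / (16π × 5.67×10⁻⁸ × (385)⁴)] = 1.56×10¹¹ m = 1.05 AU.

d ≈ 1.05 AU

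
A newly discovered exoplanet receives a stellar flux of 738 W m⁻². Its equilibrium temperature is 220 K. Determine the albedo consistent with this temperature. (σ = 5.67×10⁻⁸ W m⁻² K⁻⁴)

A ≈ 0.28

From T_eq⁴ = S(1−A)/(4σ): 1−A = 4σT_eq⁴/S.
1−A = 4 × 5.67×10⁻⁸ × (220)⁴ / 738 = 0.720.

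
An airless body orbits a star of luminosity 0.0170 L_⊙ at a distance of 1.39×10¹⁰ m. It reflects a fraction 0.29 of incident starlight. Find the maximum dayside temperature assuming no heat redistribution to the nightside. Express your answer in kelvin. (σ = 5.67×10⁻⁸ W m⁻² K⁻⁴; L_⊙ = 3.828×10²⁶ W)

T_ss ≈ 428 K

L = 0.0170 × 3.828×10²⁶ = 6.51×10²⁴ W.
Flux: S = L/(4πd²) = 6.51×10²⁴/(4π×(1.39×10¹⁰)²) = 2680 W m⁻².
With no redistribution each surface element balances locally: S(1−A) = σT⁴.
T = [2680 × 0.71 / 5.67×10⁻⁸]^(1/4) = (3.36×10¹⁰)^(1/4) = 428 K.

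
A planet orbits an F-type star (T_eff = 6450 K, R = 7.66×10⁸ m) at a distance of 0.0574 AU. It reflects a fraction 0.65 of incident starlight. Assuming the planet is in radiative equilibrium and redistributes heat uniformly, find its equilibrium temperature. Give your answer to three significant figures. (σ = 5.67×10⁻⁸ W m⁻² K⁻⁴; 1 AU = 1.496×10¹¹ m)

T_eq ≈ 1050 K

d = 0.0574 AU = 8.59×10⁹ m.
L = 4πR_⋆²σT_⋆⁴ = 4π(7.66×10⁸)² × 5.67×10⁻⁸ × (6450)⁴ = 7.24×10²⁶ W.
S = L/(4πd²) = 7.81×10⁵ W m⁻².
Energy balance: absorbed = emitted ⇒ πR²·S(1−A) = 4πR²·σT_eq⁴, so T_eq⁴ = S(1−A)/(4σ).
T_eq = [7.81×10⁵ × 0.35 / (4 × 5.67×10⁻⁸)]^(1/4) = (1.21×10¹²)^(1/4) = 1050 K.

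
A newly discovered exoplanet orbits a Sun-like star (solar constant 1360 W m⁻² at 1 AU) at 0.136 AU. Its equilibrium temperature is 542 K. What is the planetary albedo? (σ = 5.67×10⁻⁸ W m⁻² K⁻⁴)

A ≈ 0.73

Flux at 0.136 AU: S = 1360/0.136² = 7.35×10⁴ W m⁻².
From T_eq⁴ = S(1−A)/(4σ): 1−A = 4σT_eq⁴/S.
1−A = 4 × 5.67×10⁻⁸ × (542)⁴ / 7.35×10⁴ = 0.266.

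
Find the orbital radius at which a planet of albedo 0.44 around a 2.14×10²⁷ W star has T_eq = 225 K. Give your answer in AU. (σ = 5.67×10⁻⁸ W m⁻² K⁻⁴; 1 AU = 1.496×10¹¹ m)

From T_eq⁴ = L(1−A)/(16πσd²): d = √[L(1−A)/(16πσT_eq⁴)].
d = √[2.14×10²⁷ × 0.56 / (16π × 5.67×10⁻⁸ × (225)⁴)] = 4.05×10¹¹ m = 2.71 AU.

d ≈ 2.71 AU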